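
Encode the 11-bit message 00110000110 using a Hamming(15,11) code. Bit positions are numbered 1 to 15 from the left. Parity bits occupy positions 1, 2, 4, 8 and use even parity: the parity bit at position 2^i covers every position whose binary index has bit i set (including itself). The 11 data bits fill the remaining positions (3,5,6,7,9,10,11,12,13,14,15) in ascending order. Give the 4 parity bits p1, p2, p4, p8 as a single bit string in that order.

Place data bits at non-power-of-two positions: b3=0, b5=0, b6=1, b7=1, b9=0, b10=0, b11=0, b12=0, b13=1, b14=1, b15=0.
p1 = XOR of data positions {3,5,7,9,11,13,15} = 0⊕0⊕1⊕0⊕0⊕1⊕0 = 0
p2 = XOR of data positions {3,6,7,10,11,14,15} = 0⊕1⊕1⊕0⊕0⊕1⊕0 = 1
p4 = XOR of data positions {5,6,7,12,13,14,15} = 0⊕1⊕1⊕0⊕1⊕1⊕0 = 0
p8 = XOR of data positions {9,10,11,12,13,14,15} = 0⊕0⊕0⊕0⊕1⊕1⊕0 = 0
Parity bits p1,p2,p4,p8 = 0100

0100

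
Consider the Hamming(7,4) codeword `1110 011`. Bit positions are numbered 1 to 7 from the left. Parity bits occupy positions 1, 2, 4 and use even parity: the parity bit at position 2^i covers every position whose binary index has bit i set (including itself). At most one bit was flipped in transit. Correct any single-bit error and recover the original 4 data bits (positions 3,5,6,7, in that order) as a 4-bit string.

s1: b1⊕b3⊕b5⊕b7 = 1⊕1⊕0⊕1 = 1
s2: b2⊕b3⊕b6⊕b7 = 1⊕1⊕1⊕1 = 0
s4: b4⊕b5⊕b6⊕b7 = 0⊕0⊕1⊕1 = 0
Syndrome (s4...s1) = 001 → position 1.
Flip bit 1: corrected codeword = 0110011
Data bits at positions 3,5,6,7: 1011

1011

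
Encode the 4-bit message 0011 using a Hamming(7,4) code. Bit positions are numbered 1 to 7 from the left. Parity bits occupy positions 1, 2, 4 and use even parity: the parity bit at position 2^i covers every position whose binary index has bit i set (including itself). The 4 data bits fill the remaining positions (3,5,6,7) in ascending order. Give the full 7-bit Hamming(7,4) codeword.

Place data bits at non-power-of-two positions: b3=0, b5=0, b6=1, b7=1.
p1 = XOR of data positions {3,5,7} = 0⊕0⊕1 = 1
p2 = XOR of data positions {3,6,7} = 0⊕1⊕1 = 0
p4 = XOR of data positions {5,6,7} = 0⊕1⊕1 = 0
Codeword b1..b7 = 1000011

1000011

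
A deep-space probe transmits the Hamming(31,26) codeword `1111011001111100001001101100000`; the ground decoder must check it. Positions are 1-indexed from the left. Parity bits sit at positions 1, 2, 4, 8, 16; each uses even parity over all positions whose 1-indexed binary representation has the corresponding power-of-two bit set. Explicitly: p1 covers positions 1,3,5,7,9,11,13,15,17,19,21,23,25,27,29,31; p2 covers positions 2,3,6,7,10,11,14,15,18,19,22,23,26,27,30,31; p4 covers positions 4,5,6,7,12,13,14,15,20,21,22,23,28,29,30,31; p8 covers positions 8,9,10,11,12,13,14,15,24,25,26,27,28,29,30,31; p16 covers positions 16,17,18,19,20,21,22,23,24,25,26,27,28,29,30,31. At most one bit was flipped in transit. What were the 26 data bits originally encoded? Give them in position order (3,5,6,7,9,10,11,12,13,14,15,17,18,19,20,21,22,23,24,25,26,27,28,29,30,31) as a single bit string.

10110111110001001101000000

s1: b1⊕b3⊕b5⊕b7⊕b9⊕b11⊕b13⊕b15⊕b17⊕b19⊕b21⊕b23⊕b25⊕b27⊕b29⊕b31 = 1⊕1⊕0⊕1⊕0⊕1⊕1⊕0⊕0⊕1⊕0⊕1⊕1⊕0⊕0⊕0 = 0
s2: b2⊕b3⊕b6⊕b7⊕b10⊕b11⊕b14⊕b15⊕b18⊕b19⊕b22⊕b23⊕b26⊕b27⊕b30⊕b31 = 1⊕1⊕1⊕1⊕1⊕1⊕1⊕0⊕0⊕1⊕1⊕1⊕1⊕0⊕0⊕0 = 1
s4: b4⊕b5⊕b6⊕b7⊕b12⊕b13⊕b14⊕b15⊕b20⊕b21⊕b22⊕b23⊕b28⊕b29⊕b30⊕b31 = 1⊕0⊕1⊕1⊕1⊕1⊕1⊕0⊕0⊕0⊕1⊕1⊕0⊕0⊕0⊕0 = 0
s8: b8⊕b9⊕b10⊕b11⊕b12⊕b13⊕b14⊕b15⊕b24⊕b25⊕b26⊕b27⊕b28⊕b29⊕b30⊕b31 = 0⊕0⊕1⊕1⊕1⊕1⊕1⊕0⊕0⊕1⊕1⊕0⊕0⊕0⊕0⊕0 = 1
s16: b16⊕b17⊕b18⊕b19⊕b20⊕b21⊕b22⊕b23⊕b24⊕b25⊕b26⊕b27⊕b28⊕b29⊕b30⊕b31 = 0⊕0⊕0⊕1⊕0⊕0⊕1⊕1⊕0⊕1⊕1⊕0⊕0⊕0⊕0⊕0 = 1
Syndrome (s16...s1) = 11010 → position 26.
Flip bit 26: corrected codeword = 1111011001111100001001101000000
Data bits at positions 3,5,6,7,9,10,11,12,13,14,15,17,18,19,20,21,22,23,24,25,26,27,28,29,30,31: 10110111110001001101000000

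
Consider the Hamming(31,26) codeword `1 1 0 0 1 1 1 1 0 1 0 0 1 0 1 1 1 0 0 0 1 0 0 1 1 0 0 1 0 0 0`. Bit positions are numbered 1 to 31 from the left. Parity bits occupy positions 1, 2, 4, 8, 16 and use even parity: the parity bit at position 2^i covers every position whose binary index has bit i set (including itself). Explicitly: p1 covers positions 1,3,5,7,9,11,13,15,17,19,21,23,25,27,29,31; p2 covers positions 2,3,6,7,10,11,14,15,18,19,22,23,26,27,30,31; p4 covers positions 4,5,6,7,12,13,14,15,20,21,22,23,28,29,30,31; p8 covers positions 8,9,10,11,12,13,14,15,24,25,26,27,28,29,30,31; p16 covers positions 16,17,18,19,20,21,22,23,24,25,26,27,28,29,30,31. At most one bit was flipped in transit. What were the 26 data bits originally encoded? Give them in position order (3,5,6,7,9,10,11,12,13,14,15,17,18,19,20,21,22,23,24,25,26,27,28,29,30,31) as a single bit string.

01110100111100010011001000

s1: b1⊕b3⊕b5⊕b7⊕b9⊕b11⊕b13⊕b15⊕b17⊕b19⊕b21⊕b23⊕b25⊕b27⊕b29⊕b31 = 1⊕0⊕1⊕1⊕0⊕0⊕1⊕1⊕1⊕0⊕1⊕0⊕1⊕0⊕0⊕0 = 0
s2: b2⊕b3⊕b6⊕b7⊕b10⊕b11⊕b14⊕b15⊕b18⊕b19⊕b22⊕b23⊕b26⊕b27⊕b30⊕b31 = 1⊕0⊕1⊕1⊕1⊕0⊕0⊕1⊕0⊕0⊕0⊕0⊕0⊕0⊕0⊕0 = 1
s4: b4⊕b5⊕b6⊕b7⊕b12⊕b13⊕b14⊕b15⊕b20⊕b21⊕b22⊕b23⊕b28⊕b29⊕b30⊕b31 = 0⊕1⊕1⊕1⊕0⊕1⊕0⊕1⊕0⊕1⊕0⊕0⊕1⊕0⊕0⊕0 = 1
s8: b8⊕b9⊕b10⊕b11⊕b12⊕b13⊕b14⊕b15⊕b24⊕b25⊕b26⊕b27⊕b28⊕b29⊕b30⊕b31 = 1⊕0⊕1⊕0⊕0⊕1⊕0⊕1⊕1⊕1⊕0⊕0⊕1⊕0⊕0⊕0 = 1
s16: b16⊕b17⊕b18⊕b19⊕b20⊕b21⊕b22⊕b23⊕b24⊕b25⊕b26⊕b27⊕b28⊕b29⊕b30⊕b31 = 1⊕1⊕0⊕0⊕0⊕1⊕0⊕0⊕1⊕1⊕0⊕0⊕1⊕0⊕0⊕0 = 0
Syndrome (s16...s1) = 01110 → position 14.
Flip bit 14: corrected codeword = 1100111101001111100010011001000
Data bits at positions 3,5,6,7,9,10,11,12,13,14,15,17,18,19,20,21,22,23,24,25,26,27,28,29,30,31: 01110100111100010011001000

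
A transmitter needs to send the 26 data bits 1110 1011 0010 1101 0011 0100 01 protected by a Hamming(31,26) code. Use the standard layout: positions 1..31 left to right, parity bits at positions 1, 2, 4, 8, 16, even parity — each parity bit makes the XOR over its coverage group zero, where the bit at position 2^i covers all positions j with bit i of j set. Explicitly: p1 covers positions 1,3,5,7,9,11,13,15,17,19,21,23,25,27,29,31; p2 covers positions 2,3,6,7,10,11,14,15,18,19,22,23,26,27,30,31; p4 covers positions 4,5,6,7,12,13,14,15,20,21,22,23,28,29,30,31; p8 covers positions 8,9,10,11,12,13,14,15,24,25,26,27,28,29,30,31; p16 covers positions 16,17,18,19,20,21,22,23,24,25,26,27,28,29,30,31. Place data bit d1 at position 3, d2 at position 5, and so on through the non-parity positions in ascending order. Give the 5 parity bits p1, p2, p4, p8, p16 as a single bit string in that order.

00001

Place data bits at non-power-of-two positions: b3=1, b5=1, b6=1, b7=0, b9=1, b10=0, b11=1, b12=1, b13=0, b14=0, b15=1, b17=0, b18=1, b19=1, b20=0, b21=1, b22=0, b23=0, b24=1, b25=1, b26=0, b27=1, b28=0, b29=0, b30=0, b31=1.
p1 = XOR of data positions {3,5,7,9,11,13,15,17,19,21,23,25,27,29,31} = 1⊕1⊕0⊕1⊕1⊕0⊕1⊕0⊕1⊕1⊕0⊕1⊕1⊕0⊕1 = 0
p2 = XOR of data positions {3,6,7,10,11,14,15,18,19,22,23,26,27,30,31} = 1⊕1⊕0⊕0⊕1⊕0⊕1⊕1⊕1⊕0⊕0⊕0⊕1⊕0⊕1 = 0
p4 = XOR of data positions {5,6,7,12,13,14,15,20,21,22,23,28,29,30,31} = 1⊕1⊕0⊕1⊕0⊕0⊕1⊕0⊕1⊕0⊕0⊕0⊕0⊕0⊕1 = 0
p8 = XOR of data positions {9,10,11,12,13,14,15,24,25,26,27,28,29,30,31} = 1⊕0⊕1⊕1⊕0⊕0⊕1⊕1⊕1⊕0⊕1⊕0⊕0⊕0⊕1 = 0
p16 = XOR of data positions {17,18,19,20,21,22,23,24,25,26,27,28,29,30,31} = 0⊕1⊕1⊕0⊕1⊕0⊕0⊕1⊕1⊕0⊕1⊕0⊕0⊕0⊕1 = 1
Parity bits p1,p2,p4,p8,p16 = 00001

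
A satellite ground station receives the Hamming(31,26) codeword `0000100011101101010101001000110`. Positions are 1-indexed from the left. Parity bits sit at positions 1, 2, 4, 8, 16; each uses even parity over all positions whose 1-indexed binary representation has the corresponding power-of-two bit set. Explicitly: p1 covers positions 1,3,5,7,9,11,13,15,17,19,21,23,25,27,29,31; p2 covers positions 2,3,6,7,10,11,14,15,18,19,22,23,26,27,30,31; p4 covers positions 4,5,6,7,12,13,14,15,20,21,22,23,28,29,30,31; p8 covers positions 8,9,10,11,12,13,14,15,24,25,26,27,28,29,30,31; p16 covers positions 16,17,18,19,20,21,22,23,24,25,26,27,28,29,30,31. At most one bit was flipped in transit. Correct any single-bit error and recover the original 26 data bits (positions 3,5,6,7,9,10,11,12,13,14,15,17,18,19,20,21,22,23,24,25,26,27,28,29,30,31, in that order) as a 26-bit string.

01001110110010001001000110

s1: b1⊕b3⊕b5⊕b7⊕b9⊕b11⊕b13⊕b15⊕b17⊕b19⊕b21⊕b23⊕b25⊕b27⊕b29⊕b31 = 0⊕0⊕1⊕0⊕1⊕1⊕1⊕0⊕0⊕0⊕0⊕0⊕1⊕0⊕1⊕0 = 0
s2: b2⊕b3⊕b6⊕b7⊕b10⊕b11⊕b14⊕b15⊕b18⊕b19⊕b22⊕b23⊕b26⊕b27⊕b30⊕b31 = 0⊕0⊕0⊕0⊕1⊕1⊕1⊕0⊕1⊕0⊕1⊕0⊕0⊕0⊕1⊕0 = 0
s4: b4⊕b5⊕b6⊕b7⊕b12⊕b13⊕b14⊕b15⊕b20⊕b21⊕b22⊕b23⊕b28⊕b29⊕b30⊕b31 = 0⊕1⊕0⊕0⊕0⊕1⊕1⊕0⊕1⊕0⊕1⊕0⊕0⊕1⊕1⊕0 = 1
s8: b8⊕b9⊕b10⊕b11⊕b12⊕b13⊕b14⊕b15⊕b24⊕b25⊕b26⊕b27⊕b28⊕b29⊕b30⊕b31 = 0⊕1⊕1⊕1⊕0⊕1⊕1⊕0⊕0⊕1⊕0⊕0⊕0⊕1⊕1⊕0 = 0
s16: b16⊕b17⊕b18⊕b19⊕b20⊕b21⊕b22⊕b23⊕b24⊕b25⊕b26⊕b27⊕b28⊕b29⊕b30⊕b31 = 1⊕0⊕1⊕0⊕1⊕0⊕1⊕0⊕0⊕1⊕0⊕0⊕0⊕1⊕1⊕0 = 1
Syndrome (s16...s1) = 10100 → position 20.
Flip bit 20: corrected codeword = 0000100011101101010001001000110
Data bits at positions 3,5,6,7,9,10,11,12,13,14,15,17,18,19,20,21,22,23,24,25,26,27,28,29,30,31: 01001110110010001001000110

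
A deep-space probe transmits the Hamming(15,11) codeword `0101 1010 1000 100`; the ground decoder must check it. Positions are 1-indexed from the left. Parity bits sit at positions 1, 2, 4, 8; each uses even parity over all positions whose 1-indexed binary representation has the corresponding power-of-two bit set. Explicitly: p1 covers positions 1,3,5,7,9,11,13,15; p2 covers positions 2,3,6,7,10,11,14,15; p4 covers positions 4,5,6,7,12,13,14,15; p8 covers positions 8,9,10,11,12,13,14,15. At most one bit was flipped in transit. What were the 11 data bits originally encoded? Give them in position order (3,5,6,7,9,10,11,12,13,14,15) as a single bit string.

01011000100

s1: b1⊕b3⊕b5⊕b7⊕b9⊕b11⊕b13⊕b15 = 0⊕0⊕1⊕1⊕1⊕0⊕1⊕0 = 0
s2: b2⊕b3⊕b6⊕b7⊕b10⊕b11⊕b14⊕b15 = 1⊕0⊕0⊕1⊕0⊕0⊕0⊕0 = 0
s4: b4⊕b5⊕b6⊕b7⊕b12⊕b13⊕b14⊕b15 = 1⊕1⊕0⊕1⊕0⊕1⊕0⊕0 = 0
s8: b8⊕b9⊕b10⊕b11⊕b12⊕b13⊕b14⊕b15 = 0⊕1⊕0⊕0⊕0⊕1⊕0⊕0 = 0
Syndrome (s8...s1) = 0000 → position 0 (no error).
No correction needed.
Data bits at positions 3,5,6,7,9,10,11,12,13,14,15: 01011000100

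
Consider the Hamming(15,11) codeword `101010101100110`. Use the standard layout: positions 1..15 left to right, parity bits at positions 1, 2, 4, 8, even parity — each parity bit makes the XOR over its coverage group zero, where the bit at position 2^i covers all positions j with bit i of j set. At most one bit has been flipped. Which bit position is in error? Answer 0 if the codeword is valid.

0

s1: b1⊕b3⊕b5⊕b7⊕b9⊕b11⊕b13⊕b15 = 1⊕1⊕1⊕1⊕1⊕0⊕1⊕0 = 0
s2: b2⊕b3⊕b6⊕b7⊕b10⊕b11⊕b14⊕b15 = 0⊕1⊕0⊕1⊕1⊕0⊕1⊕0 = 0
s4: b4⊕b5⊕b6⊕b7⊕b12⊕b13⊕b14⊕b15 = 0⊕1⊕0⊕1⊕0⊕1⊕1⊕0 = 0
s8: b8⊕b9⊕b10⊕b11⊕b12⊕b13⊕b14⊕b15 = 0⊕1⊕1⊕0⊕0⊕1⊕1⊕0 = 0
Syndrome (s8...s1) = 0000 → position 0 (no error).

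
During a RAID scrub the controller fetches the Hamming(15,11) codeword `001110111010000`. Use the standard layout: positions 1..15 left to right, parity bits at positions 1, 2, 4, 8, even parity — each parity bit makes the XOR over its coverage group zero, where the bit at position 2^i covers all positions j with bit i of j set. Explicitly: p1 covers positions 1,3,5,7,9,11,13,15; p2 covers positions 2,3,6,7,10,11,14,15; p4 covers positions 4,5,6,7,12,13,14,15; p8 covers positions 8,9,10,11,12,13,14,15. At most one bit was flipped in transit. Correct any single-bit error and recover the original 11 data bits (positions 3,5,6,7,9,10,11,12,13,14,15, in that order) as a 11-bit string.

11011010001

s1: b1⊕b3⊕b5⊕b7⊕b9⊕b11⊕b13⊕b15 = 0⊕1⊕1⊕1⊕1⊕1⊕0⊕0 = 1
s2: b2⊕b3⊕b6⊕b7⊕b10⊕b11⊕b14⊕b15 = 0⊕1⊕0⊕1⊕0⊕1⊕0⊕0 = 1
s4: b4⊕b5⊕b6⊕b7⊕b12⊕b13⊕b14⊕b15 = 1⊕1⊕0⊕1⊕0⊕0⊕0⊕0 = 1
s8: b8⊕b9⊕b10⊕b11⊕b12⊕b13⊕b14⊕b15 = 1⊕1⊕0⊕1⊕0⊕0⊕0⊕0 = 1
Syndrome (s8...s1) = 1111 → position 15.
Flip bit 15: corrected codeword = 001110111010001
Data bits at positions 3,5,6,7,9,10,11,12,13,14,15: 11011010001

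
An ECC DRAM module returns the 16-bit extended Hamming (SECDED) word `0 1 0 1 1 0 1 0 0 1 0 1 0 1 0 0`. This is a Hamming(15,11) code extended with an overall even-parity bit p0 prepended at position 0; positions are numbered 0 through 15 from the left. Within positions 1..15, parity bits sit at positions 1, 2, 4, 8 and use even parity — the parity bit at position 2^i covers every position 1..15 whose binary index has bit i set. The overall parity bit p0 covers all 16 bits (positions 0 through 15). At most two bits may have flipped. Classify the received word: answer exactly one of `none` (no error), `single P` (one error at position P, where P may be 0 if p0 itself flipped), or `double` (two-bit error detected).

s1: b1⊕b3⊕b5⊕b7⊕b9⊕b11⊕b13⊕b15 = 1⊕1⊕0⊕0⊕1⊕1⊕1⊕0 = 1
s2: b2⊕b3⊕b6⊕b7⊕b10⊕b11⊕b14⊕b15 = 0⊕1⊕1⊕0⊕0⊕1⊕0⊕0 = 1
s4: b4⊕b5⊕b6⊕b7⊕b12⊕b13⊕b14⊕b15 = 1⊕0⊕1⊕0⊕0⊕1⊕0⊕0 = 1
s8: b8⊕b9⊕b10⊕b11⊕b12⊕b13⊕b14⊕b15 = 0⊕1⊕0⊕1⊕0⊕1⊕0⊕0 = 1
Syndrome (s8...s1) = 1111 → position 15.
Overall parity (XOR of all 16 bits, including p0): 0⊕1⊕0⊕1⊕1⊕0⊕1⊕0⊕0⊕1⊕0⊕1⊕0⊕1⊕0⊕0 = 1
Overall=1, syndrome position=15 → single-bit error at position 15.

single 15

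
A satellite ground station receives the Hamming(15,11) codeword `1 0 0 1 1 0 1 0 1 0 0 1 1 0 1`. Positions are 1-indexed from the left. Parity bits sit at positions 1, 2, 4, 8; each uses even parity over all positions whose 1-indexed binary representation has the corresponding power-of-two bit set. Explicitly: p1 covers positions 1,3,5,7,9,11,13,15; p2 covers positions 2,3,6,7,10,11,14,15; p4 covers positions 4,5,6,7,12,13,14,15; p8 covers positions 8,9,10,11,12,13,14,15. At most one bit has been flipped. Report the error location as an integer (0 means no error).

s1: b1⊕b3⊕b5⊕b7⊕b9⊕b11⊕b13⊕b15 = 1⊕0⊕1⊕1⊕1⊕0⊕1⊕1 = 0
s2: b2⊕b3⊕b6⊕b7⊕b10⊕b11⊕b14⊕b15 = 0⊕0⊕0⊕1⊕0⊕0⊕0⊕1 = 0
s4: b4⊕b5⊕b6⊕b7⊕b12⊕b13⊕b14⊕b15 = 1⊕1⊕0⊕1⊕1⊕1⊕0⊕1 = 0
s8: b8⊕b9⊕b10⊕b11⊕b12⊕b13⊕b14⊕b15 = 0⊕1⊕0⊕0⊕1⊕1⊕0⊕1 = 0
Syndrome (s8...s1) = 0000 → position 0 (no error).

0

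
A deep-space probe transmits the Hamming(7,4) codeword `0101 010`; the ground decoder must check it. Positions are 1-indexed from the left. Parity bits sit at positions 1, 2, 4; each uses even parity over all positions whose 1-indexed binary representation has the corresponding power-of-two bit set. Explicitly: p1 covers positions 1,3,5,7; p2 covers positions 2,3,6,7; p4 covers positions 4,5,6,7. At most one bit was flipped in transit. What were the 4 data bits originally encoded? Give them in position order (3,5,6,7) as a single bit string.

s1: b1⊕b3⊕b5⊕b7 = 0⊕0⊕0⊕0 = 0
s2: b2⊕b3⊕b6⊕b7 = 1⊕0⊕1⊕0 = 0
s4: b4⊕b5⊕b6⊕b7 = 1⊕0⊕1⊕0 = 0
Syndrome (s4...s1) = 000 → position 0 (no error).
No correction needed.
Data bits at positions 3,5,6,7: 0010

0010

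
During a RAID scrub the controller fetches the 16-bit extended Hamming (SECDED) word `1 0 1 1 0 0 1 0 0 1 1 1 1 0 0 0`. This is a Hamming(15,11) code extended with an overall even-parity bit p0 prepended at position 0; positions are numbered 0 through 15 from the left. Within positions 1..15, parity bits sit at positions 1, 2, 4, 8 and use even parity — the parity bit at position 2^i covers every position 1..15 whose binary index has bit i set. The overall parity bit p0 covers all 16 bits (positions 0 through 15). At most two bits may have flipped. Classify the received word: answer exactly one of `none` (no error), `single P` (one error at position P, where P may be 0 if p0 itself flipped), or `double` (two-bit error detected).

double

s1: b1⊕b3⊕b5⊕b7⊕b9⊕b11⊕b13⊕b15 = 0⊕1⊕0⊕0⊕1⊕1⊕0⊕0 = 1
s2: b2⊕b3⊕b6⊕b7⊕b10⊕b11⊕b14⊕b15 = 1⊕1⊕1⊕0⊕1⊕1⊕0⊕0 = 1
s4: b4⊕b5⊕b6⊕b7⊕b12⊕b13⊕b14⊕b15 = 0⊕0⊕1⊕0⊕1⊕0⊕0⊕0 = 0
s8: b8⊕b9⊕b10⊕b11⊕b12⊕b13⊕b14⊕b15 = 0⊕1⊕1⊕1⊕1⊕0⊕0⊕0 = 0
Syndrome (s8...s1) = 0011 → position 3.
Overall parity (XOR of all 16 bits, including p0): 1⊕0⊕1⊕1⊕0⊕0⊕1⊕0⊕0⊕1⊕1⊕1⊕1⊕0⊕0⊕0 = 0
Overall=0, syndrome position=3 → double-bit error detected (uncorrectable).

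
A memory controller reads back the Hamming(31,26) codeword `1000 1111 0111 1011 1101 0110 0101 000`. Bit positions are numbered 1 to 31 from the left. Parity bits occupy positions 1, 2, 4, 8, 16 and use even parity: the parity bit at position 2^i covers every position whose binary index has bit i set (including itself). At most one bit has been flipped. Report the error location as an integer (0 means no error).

2

s1: b1⊕b3⊕b5⊕b7⊕b9⊕b11⊕b13⊕b15⊕b17⊕b19⊕b21⊕b23⊕b25⊕b27⊕b29⊕b31 = 1⊕0⊕1⊕1⊕0⊕1⊕1⊕1⊕1⊕0⊕0⊕1⊕0⊕0⊕0⊕0 = 0
s2: b2⊕b3⊕b6⊕b7⊕b10⊕b11⊕b14⊕b15⊕b18⊕b19⊕b22⊕b23⊕b26⊕b27⊕b30⊕b31 = 0⊕0⊕1⊕1⊕1⊕1⊕0⊕1⊕1⊕0⊕1⊕1⊕1⊕0⊕0⊕0 = 1
s4: b4⊕b5⊕b6⊕b7⊕b12⊕b13⊕b14⊕b15⊕b20⊕b21⊕b22⊕b23⊕b28⊕b29⊕b30⊕b31 = 0⊕1⊕1⊕1⊕1⊕1⊕0⊕1⊕1⊕0⊕1⊕1⊕1⊕0⊕0⊕0 = 0
s8: b8⊕b9⊕b10⊕b11⊕b12⊕b13⊕b14⊕b15⊕b24⊕b25⊕b26⊕b27⊕b28⊕b29⊕b30⊕b31 = 1⊕0⊕1⊕1⊕1⊕1⊕0⊕1⊕0⊕0⊕1⊕0⊕1⊕0⊕0⊕0 = 0
s16: b16⊕b17⊕b18⊕b19⊕b20⊕b21⊕b22⊕b23⊕b24⊕b25⊕b26⊕b27⊕b28⊕b29⊕b30⊕b31 = 1⊕1⊕1⊕0⊕1⊕0⊕1⊕1⊕0⊕0⊕1⊕0⊕1⊕0⊕0⊕0 = 0
Syndrome (s16...s1) = 00010 → position 2.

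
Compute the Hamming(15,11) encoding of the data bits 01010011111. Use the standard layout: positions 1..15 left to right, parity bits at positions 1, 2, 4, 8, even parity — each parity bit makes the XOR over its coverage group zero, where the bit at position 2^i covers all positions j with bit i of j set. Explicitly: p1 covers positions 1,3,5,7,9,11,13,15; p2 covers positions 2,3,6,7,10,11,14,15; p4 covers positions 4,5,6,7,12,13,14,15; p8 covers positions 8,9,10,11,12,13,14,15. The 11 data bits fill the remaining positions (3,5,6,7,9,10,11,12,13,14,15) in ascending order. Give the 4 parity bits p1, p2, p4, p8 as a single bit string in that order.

Place data bits at non-power-of-two positions: b3=0, b5=1, b6=0, b7=1, b9=0, b10=0, b11=1, b12=1, b13=1, b14=1, b15=1.
p1 = XOR of data positions {3,5,7,9,11,13,15} = 0⊕1⊕1⊕0⊕1⊕1⊕1 = 1
p2 = XOR of data positions {3,6,7,10,11,14,15} = 0⊕0⊕1⊕0⊕1⊕1⊕1 = 0
p4 = XOR of data positions {5,6,7,12,13,14,15} = 1⊕0⊕1⊕1⊕1⊕1⊕1 = 0
p8 = XOR of data positions {9,10,11,12,13,14,15} = 0⊕0⊕1⊕1⊕1⊕1⊕1 = 1
Parity bits p1,p2,p4,p8 = 1001

1001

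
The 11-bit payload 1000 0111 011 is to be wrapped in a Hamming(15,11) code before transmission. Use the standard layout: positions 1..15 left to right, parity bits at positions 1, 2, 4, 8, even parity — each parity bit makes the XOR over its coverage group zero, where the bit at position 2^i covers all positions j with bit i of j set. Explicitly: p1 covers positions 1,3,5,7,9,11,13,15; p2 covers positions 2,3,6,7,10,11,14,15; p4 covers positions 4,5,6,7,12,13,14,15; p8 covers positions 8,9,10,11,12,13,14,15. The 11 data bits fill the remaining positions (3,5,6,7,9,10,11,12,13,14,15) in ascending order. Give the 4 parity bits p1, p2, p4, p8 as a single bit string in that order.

Place data bits at non-power-of-two positions: b3=1, b5=0, b6=0, b7=0, b9=0, b10=1, b11=1, b12=1, b13=0, b14=1, b15=1.
p1 = XOR of data positions {3,5,7,9,11,13,15} = 1⊕0⊕0⊕0⊕1⊕0⊕1 = 1
p2 = XOR of data positions {3,6,7,10,11,14,15} = 1⊕0⊕0⊕1⊕1⊕1⊕1 = 1
p4 = XOR of data positions {5,6,7,12,13,14,15} = 0⊕0⊕0⊕1⊕0⊕1⊕1 = 1
p8 = XOR of data positions {9,10,11,12,13,14,15} = 0⊕1⊕1⊕1⊕0⊕1⊕1 = 1
Parity bits p1,p2,p4,p8 = 1111

1111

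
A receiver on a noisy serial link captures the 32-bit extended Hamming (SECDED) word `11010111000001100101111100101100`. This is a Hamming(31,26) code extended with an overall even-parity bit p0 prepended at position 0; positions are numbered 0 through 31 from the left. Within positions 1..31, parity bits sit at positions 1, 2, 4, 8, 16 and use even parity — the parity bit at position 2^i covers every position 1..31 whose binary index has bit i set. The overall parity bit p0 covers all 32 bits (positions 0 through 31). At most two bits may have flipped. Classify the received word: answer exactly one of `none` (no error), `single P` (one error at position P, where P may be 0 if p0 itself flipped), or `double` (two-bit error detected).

single 28

s1: b1⊕b3⊕b5⊕b7⊕b9⊕b11⊕b13⊕b15⊕b17⊕b19⊕b21⊕b23⊕b25⊕b27⊕b29⊕b31 = 1⊕1⊕1⊕1⊕0⊕0⊕1⊕0⊕1⊕1⊕1⊕1⊕0⊕0⊕1⊕0 = 0
s2: b2⊕b3⊕b6⊕b7⊕b10⊕b11⊕b14⊕b15⊕b18⊕b19⊕b22⊕b23⊕b26⊕b27⊕b30⊕b31 = 0⊕1⊕1⊕1⊕0⊕0⊕1⊕0⊕0⊕1⊕1⊕1⊕1⊕0⊕0⊕0 = 0
s4: b4⊕b5⊕b6⊕b7⊕b12⊕b13⊕b14⊕b15⊕b20⊕b21⊕b22⊕b23⊕b28⊕b29⊕b30⊕b31 = 0⊕1⊕1⊕1⊕0⊕1⊕1⊕0⊕1⊕1⊕1⊕1⊕1⊕1⊕0⊕0 = 1
s8: b8⊕b9⊕b10⊕b11⊕b12⊕b13⊕b14⊕b15⊕b24⊕b25⊕b26⊕b27⊕b28⊕b29⊕b30⊕b31 = 0⊕0⊕0⊕0⊕0⊕1⊕1⊕0⊕0⊕0⊕1⊕0⊕1⊕1⊕0⊕0 = 1
s16: b16⊕b17⊕b18⊕b19⊕b20⊕b21⊕b22⊕b23⊕b24⊕b25⊕b26⊕b27⊕b28⊕b29⊕b30⊕b31 = 0⊕1⊕0⊕1⊕1⊕1⊕1⊕1⊕0⊕0⊕1⊕0⊕1⊕1⊕0⊕0 = 1
Syndrome (s16...s1) = 11100 → position 28.
Overall parity (XOR of all 32 bits, including p0): 1⊕1⊕0⊕1⊕0⊕1⊕1⊕1⊕0⊕0⊕0⊕0⊕0⊕1⊕1⊕0⊕0⊕1⊕0⊕1⊕1⊕1⊕1⊕1⊕0⊕0⊕1⊕0⊕1⊕1⊕0⊕0 = 1
Overall=1, syndrome position=28 → single-bit error at position 28.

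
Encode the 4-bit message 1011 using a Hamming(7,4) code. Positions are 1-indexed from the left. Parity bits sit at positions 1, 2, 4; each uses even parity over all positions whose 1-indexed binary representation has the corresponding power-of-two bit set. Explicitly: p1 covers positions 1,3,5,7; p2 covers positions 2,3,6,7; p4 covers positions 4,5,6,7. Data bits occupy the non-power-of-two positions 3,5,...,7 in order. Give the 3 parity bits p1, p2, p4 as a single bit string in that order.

010

Place data bits at non-power-of-two positions: b3=1, b5=0, b6=1, b7=1.
p1 = XOR of data positions {3,5,7} = 1⊕0⊕1 = 0
p2 = XOR of data positions {3,6,7} = 1⊕1⊕1 = 1
p4 = XOR of data positions {5,6,7} = 0⊕1⊕1 = 0
Parity bits p1,p2,p4 = 010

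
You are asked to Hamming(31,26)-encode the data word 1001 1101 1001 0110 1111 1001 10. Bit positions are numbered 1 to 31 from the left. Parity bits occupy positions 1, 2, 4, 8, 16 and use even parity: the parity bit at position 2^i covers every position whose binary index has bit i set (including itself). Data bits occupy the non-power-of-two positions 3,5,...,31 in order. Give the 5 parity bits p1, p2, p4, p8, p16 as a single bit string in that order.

Place data bits at non-power-of-two positions: b3=1, b5=0, b6=0, b7=1, b9=1, b10=1, b11=0, b12=1, b13=1, b14=0, b15=0, b17=1, b18=0, b19=1, b20=1, b21=0, b22=1, b23=1, b24=1, b25=1, b26=1, b27=0, b28=0, b29=1, b30=1, b31=0.
p1 = XOR of data positions {3,5,7,9,11,13,15,17,19,21,23,25,27,29,31} = 1⊕0⊕1⊕1⊕0⊕1⊕0⊕1⊕1⊕0⊕1⊕1⊕0⊕1⊕0 = 1
p2 = XOR of data positions {3,6,7,10,11,14,15,18,19,22,23,26,27,30,31} = 1⊕0⊕1⊕1⊕0⊕0⊕0⊕0⊕1⊕1⊕1⊕1⊕0⊕1⊕0 = 0
p4 = XOR of data positions {5,6,7,12,13,14,15,20,21,22,23,28,29,30,31} = 0⊕0⊕1⊕1⊕1⊕0⊕0⊕1⊕0⊕1⊕1⊕0⊕1⊕1⊕0 = 0
p8 = XOR of data positions {9,10,11,12,13,14,15,24,25,26,27,28,29,30,31} = 1⊕1⊕0⊕1⊕1⊕0⊕0⊕1⊕1⊕1⊕0⊕0⊕1⊕1⊕0 = 1
p16 = XOR of data positions {17,18,19,20,21,22,23,24,25,26,27,28,29,30,31} = 1⊕0⊕1⊕1⊕0⊕1⊕1⊕1⊕1⊕1⊕0⊕0⊕1⊕1⊕0 = 0
Parity bits p1,p2,p4,p8,p16 = 10010

10010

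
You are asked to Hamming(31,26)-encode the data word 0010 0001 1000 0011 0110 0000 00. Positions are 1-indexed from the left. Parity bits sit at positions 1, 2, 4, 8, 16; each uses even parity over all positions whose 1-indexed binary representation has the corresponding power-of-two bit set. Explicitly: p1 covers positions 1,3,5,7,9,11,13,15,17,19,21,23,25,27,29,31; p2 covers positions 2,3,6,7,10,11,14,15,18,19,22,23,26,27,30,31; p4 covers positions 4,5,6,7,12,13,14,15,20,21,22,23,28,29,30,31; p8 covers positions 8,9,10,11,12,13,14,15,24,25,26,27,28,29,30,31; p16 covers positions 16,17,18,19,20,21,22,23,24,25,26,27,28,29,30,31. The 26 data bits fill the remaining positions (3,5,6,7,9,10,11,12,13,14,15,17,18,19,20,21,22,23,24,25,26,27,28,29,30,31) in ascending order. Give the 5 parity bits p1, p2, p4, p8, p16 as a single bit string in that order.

10010

Place data bits at non-power-of-two positions: b3=0, b5=0, b6=1, b7=0, b9=0, b10=0, b11=0, b12=1, b13=1, b14=0, b15=0, b17=0, b18=0, b19=0, b20=1, b21=1, b22=0, b23=1, b24=1, b25=0, b26=0, b27=0, b28=0, b29=0, b30=0, b31=0.
p1 = XOR of data positions {3,5,7,9,11,13,15,17,19,21,23,25,27,29,31} = 0⊕0⊕0⊕0⊕0⊕1⊕0⊕0⊕0⊕1⊕1⊕0⊕0⊕0⊕0 = 1
p2 = XOR of data positions {3,6,7,10,11,14,15,18,19,22,23,26,27,30,31} = 0⊕1⊕0⊕0⊕0⊕0⊕0⊕0⊕0⊕0⊕1⊕0⊕0⊕0⊕0 = 0
p4 = XOR of data positions {5,6,7,12,13,14,15,20,21,22,23,28,29,30,31} = 0⊕1⊕0⊕1⊕1⊕0⊕0⊕1⊕1⊕0⊕1⊕0⊕0⊕0⊕0 = 0
p8 = XOR of data positions {9,10,11,12,13,14,15,24,25,26,27,28,29,30,31} = 0⊕0⊕0⊕1⊕1⊕0⊕0⊕1⊕0⊕0⊕0⊕0⊕0⊕0⊕0 = 1
p16 = XOR of data positions {17,18,19,20,21,22,23,24,25,26,27,28,29,30,31} = 0⊕0⊕0⊕1⊕1⊕0⊕1⊕1⊕0⊕0⊕0⊕0⊕0⊕0⊕0 = 0
Parity bits p1,p2,p4,p8,p16 = 10010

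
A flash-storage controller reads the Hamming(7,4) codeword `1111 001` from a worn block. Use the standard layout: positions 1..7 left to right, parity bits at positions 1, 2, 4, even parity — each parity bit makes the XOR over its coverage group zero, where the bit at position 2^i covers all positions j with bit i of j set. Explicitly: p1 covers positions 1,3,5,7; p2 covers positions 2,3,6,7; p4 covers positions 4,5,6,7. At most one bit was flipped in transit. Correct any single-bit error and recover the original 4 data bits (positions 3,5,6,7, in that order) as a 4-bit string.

s1: b1⊕b3⊕b5⊕b7 = 1⊕1⊕0⊕1 = 1
s2: b2⊕b3⊕b6⊕b7 = 1⊕1⊕0⊕1 = 1
s4: b4⊕b5⊕b6⊕b7 = 1⊕0⊕0⊕1 = 0
Syndrome (s4...s1) = 011 → position 3.
Flip bit 3: corrected codeword = 1101001
Data bits at positions 3,5,6,7: 0001

0001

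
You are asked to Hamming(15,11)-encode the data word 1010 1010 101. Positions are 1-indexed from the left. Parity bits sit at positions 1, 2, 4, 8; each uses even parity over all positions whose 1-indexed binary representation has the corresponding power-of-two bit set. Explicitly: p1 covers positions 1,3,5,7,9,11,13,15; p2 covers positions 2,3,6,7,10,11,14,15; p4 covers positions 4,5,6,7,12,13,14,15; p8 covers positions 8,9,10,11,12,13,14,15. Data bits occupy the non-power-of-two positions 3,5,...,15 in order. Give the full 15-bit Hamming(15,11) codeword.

101101001010101

Place data bits at non-power-of-two positions: b3=1, b5=0, b6=1, b7=0, b9=1, b10=0, b11=1, b12=0, b13=1, b14=0, b15=1.
p1 = XOR of data positions {3,5,7,9,11,13,15} = 1⊕0⊕0⊕1⊕1⊕1⊕1 = 1
p2 = XOR of data positions {3,6,7,10,11,14,15} = 1⊕1⊕0⊕0⊕1⊕0⊕1 = 0
p4 = XOR of data positions {5,6,7,12,13,14,15} = 0⊕1⊕0⊕0⊕1⊕0⊕1 = 1
p8 = XOR of data positions {9,10,11,12,13,14,15} = 1⊕0⊕1⊕0⊕1⊕0⊕1 = 0
Codeword b1..b15 = 101101001010101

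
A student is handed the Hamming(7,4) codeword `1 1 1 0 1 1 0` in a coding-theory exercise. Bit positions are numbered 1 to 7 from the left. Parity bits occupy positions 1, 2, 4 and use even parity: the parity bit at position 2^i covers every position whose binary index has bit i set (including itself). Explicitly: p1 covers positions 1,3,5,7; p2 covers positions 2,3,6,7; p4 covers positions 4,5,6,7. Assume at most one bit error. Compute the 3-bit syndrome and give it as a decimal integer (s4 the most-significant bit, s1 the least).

3

s1: b1⊕b3⊕b5⊕b7 = 1⊕1⊕1⊕0 = 1
s2: b2⊕b3⊕b6⊕b7 = 1⊕1⊕1⊕0 = 1
s4: b4⊕b5⊕b6⊕b7 = 0⊕1⊕1⊕0 = 0
Syndrome (s4...s1) = 011 → position 3.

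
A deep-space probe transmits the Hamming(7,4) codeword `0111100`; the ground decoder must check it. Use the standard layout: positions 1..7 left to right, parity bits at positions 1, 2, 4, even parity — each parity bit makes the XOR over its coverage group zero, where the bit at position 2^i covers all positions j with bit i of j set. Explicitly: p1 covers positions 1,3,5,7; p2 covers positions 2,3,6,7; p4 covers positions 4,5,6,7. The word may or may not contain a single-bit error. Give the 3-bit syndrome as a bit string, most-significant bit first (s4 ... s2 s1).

000

s1: b1⊕b3⊕b5⊕b7 = 0⊕1⊕1⊕0 = 0
s2: b2⊕b3⊕b6⊕b7 = 1⊕1⊕0⊕0 = 0
s4: b4⊕b5⊕b6⊕b7 = 1⊕1⊕0⊕0 = 0
Syndrome (s4...s1) = 000 → position 0 (no error).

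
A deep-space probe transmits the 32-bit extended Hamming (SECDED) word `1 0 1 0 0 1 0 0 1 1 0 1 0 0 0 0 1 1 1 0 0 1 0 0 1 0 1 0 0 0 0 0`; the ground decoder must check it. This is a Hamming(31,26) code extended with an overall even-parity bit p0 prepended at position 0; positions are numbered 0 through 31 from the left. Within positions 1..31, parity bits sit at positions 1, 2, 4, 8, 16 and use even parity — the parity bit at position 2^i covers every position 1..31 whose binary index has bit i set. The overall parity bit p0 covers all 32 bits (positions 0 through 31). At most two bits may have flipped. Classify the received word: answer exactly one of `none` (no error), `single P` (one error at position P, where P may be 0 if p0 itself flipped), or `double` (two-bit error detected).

double

s1: b1⊕b3⊕b5⊕b7⊕b9⊕b11⊕b13⊕b15⊕b17⊕b19⊕b21⊕b23⊕b25⊕b27⊕b29⊕b31 = 0⊕0⊕1⊕0⊕1⊕1⊕0⊕0⊕1⊕0⊕1⊕0⊕0⊕0⊕0⊕0 = 1
s2: b2⊕b3⊕b6⊕b7⊕b10⊕b11⊕b14⊕b15⊕b18⊕b19⊕b22⊕b23⊕b26⊕b27⊕b30⊕b31 = 1⊕0⊕0⊕0⊕0⊕1⊕0⊕0⊕1⊕0⊕0⊕0⊕1⊕0⊕0⊕0 = 0
s4: b4⊕b5⊕b6⊕b7⊕b12⊕b13⊕b14⊕b15⊕b20⊕b21⊕b22⊕b23⊕b28⊕b29⊕b30⊕b31 = 0⊕1⊕0⊕0⊕0⊕0⊕0⊕0⊕0⊕1⊕0⊕0⊕0⊕0⊕0⊕0 = 0
s8: b8⊕b9⊕b10⊕b11⊕b12⊕b13⊕b14⊕b15⊕b24⊕b25⊕b26⊕b27⊕b28⊕b29⊕b30⊕b31 = 1⊕1⊕0⊕1⊕0⊕0⊕0⊕0⊕1⊕0⊕1⊕0⊕0⊕0⊕0⊕0 = 1
s16: b16⊕b17⊕b18⊕b19⊕b20⊕b21⊕b22⊕b23⊕b24⊕b25⊕b26⊕b27⊕b28⊕b29⊕b30⊕b31 = 1⊕1⊕1⊕0⊕0⊕1⊕0⊕0⊕1⊕0⊕1⊕0⊕0⊕0⊕0⊕0 = 0
Syndrome (s16...s1) = 01001 → position 9.
Overall parity (XOR of all 32 bits, including p0): 1⊕0⊕1⊕0⊕0⊕1⊕0⊕0⊕1⊕1⊕0⊕1⊕0⊕0⊕0⊕0⊕1⊕1⊕1⊕0⊕0⊕1⊕0⊕0⊕1⊕0⊕1⊕0⊕0⊕0⊕0⊕0 = 0
Overall=0, syndrome position=9 → double-bit error detected (uncorrectable).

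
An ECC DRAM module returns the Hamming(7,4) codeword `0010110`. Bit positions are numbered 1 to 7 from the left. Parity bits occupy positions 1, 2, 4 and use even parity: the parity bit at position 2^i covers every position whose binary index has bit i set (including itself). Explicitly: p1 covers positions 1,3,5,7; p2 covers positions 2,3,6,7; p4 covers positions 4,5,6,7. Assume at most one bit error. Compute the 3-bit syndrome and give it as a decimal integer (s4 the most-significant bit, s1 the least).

0

s1: b1⊕b3⊕b5⊕b7 = 0⊕1⊕1⊕0 = 0
s2: b2⊕b3⊕b6⊕b7 = 0⊕1⊕1⊕0 = 0
s4: b4⊕b5⊕b6⊕b7 = 0⊕1⊕1⊕0 = 0
Syndrome (s4...s1) = 000 → position 0 (no error).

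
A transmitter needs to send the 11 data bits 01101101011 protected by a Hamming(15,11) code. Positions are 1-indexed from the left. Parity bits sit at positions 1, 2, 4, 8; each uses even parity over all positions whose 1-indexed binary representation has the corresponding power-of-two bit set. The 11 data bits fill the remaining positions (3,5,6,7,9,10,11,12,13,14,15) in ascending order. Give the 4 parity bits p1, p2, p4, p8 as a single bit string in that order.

Place data bits at non-power-of-two positions: b3=0, b5=1, b6=1, b7=0, b9=1, b10=1, b11=0, b12=1, b13=0, b14=1, b15=1.
p1 = XOR of data positions {3,5,7,9,11,13,15} = 0⊕1⊕0⊕1⊕0⊕0⊕1 = 1
p2 = XOR of data positions {3,6,7,10,11,14,15} = 0⊕1⊕0⊕1⊕0⊕1⊕1 = 0
p4 = XOR of data positions {5,6,7,12,13,14,15} = 1⊕1⊕0⊕1⊕0⊕1⊕1 = 1
p8 = XOR of data positions {9,10,11,12,13,14,15} = 1⊕1⊕0⊕1⊕0⊕1⊕1 = 1
Parity bits p1,p2,p4,p8 = 1011

1011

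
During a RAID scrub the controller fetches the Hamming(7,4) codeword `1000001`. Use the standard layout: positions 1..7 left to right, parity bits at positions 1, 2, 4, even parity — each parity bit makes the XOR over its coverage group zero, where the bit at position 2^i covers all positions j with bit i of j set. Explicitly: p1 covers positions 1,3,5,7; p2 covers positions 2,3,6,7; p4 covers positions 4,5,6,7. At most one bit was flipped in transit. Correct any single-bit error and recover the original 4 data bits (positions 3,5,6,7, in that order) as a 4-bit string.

s1: b1⊕b3⊕b5⊕b7 = 1⊕0⊕0⊕1 = 0
s2: b2⊕b3⊕b6⊕b7 = 0⊕0⊕0⊕1 = 1
s4: b4⊕b5⊕b6⊕b7 = 0⊕0⊕0⊕1 = 1
Syndrome (s4...s1) = 110 → position 6.
Flip bit 6: corrected codeword = 1000011
Data bits at positions 3,5,6,7: 0011

0011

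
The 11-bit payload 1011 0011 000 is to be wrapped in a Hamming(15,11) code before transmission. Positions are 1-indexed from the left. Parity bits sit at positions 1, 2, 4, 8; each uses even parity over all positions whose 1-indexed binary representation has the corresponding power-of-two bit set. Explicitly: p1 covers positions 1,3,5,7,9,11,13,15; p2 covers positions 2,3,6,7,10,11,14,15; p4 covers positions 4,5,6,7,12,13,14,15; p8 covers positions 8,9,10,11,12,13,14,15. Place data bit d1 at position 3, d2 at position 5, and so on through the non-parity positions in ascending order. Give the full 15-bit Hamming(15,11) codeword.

101101100011000

Place data bits at non-power-of-two positions: b3=1, b5=0, b6=1, b7=1, b9=0, b10=0, b11=1, b12=1, b13=0, b14=0, b15=0.
p1 = XOR of data positions {3,5,7,9,11,13,15} = 1⊕0⊕1⊕0⊕1⊕0⊕0 = 1
p2 = XOR of data positions {3,6,7,10,11,14,15} = 1⊕1⊕1⊕0⊕1⊕0⊕0 = 0
p4 = XOR of data positions {5,6,7,12,13,14,15} = 0⊕1⊕1⊕1⊕0⊕0⊕0 = 1
p8 = XOR of data positions {9,10,11,12,13,14,15} = 0⊕0⊕1⊕1⊕0⊕0⊕0 = 0
Codeword b1..b15 = 101101100011000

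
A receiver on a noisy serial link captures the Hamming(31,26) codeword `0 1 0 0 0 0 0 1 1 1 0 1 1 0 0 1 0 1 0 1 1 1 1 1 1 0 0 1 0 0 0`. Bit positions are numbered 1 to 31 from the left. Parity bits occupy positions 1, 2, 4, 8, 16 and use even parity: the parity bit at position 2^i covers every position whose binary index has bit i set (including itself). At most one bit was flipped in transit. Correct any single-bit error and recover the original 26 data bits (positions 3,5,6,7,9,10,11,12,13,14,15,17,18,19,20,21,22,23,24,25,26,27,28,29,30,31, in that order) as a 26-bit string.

s1: b1⊕b3⊕b5⊕b7⊕b9⊕b11⊕b13⊕b15⊕b17⊕b19⊕b21⊕b23⊕b25⊕b27⊕b29⊕b31 = 0⊕0⊕0⊕0⊕1⊕0⊕1⊕0⊕0⊕0⊕1⊕1⊕1⊕0⊕0⊕0 = 1
s2: b2⊕b3⊕b6⊕b7⊕b10⊕b11⊕b14⊕b15⊕b18⊕b19⊕b22⊕b23⊕b26⊕b27⊕b30⊕b31 = 1⊕0⊕0⊕0⊕1⊕0⊕0⊕0⊕1⊕0⊕1⊕1⊕0⊕0⊕0⊕0 = 1
s4: b4⊕b5⊕b6⊕b7⊕b12⊕b13⊕b14⊕b15⊕b20⊕b21⊕b22⊕b23⊕b28⊕b29⊕b30⊕b31 = 0⊕0⊕0⊕0⊕1⊕1⊕0⊕0⊕1⊕1⊕1⊕1⊕1⊕0⊕0⊕0 = 1
s8: b8⊕b9⊕b10⊕b11⊕b12⊕b13⊕b14⊕b15⊕b24⊕b25⊕b26⊕b27⊕b28⊕b29⊕b30⊕b31 = 1⊕1⊕1⊕0⊕1⊕1⊕0⊕0⊕1⊕1⊕0⊕0⊕1⊕0⊕0⊕0 = 0
s16: b16⊕b17⊕b18⊕b19⊕b20⊕b21⊕b22⊕b23⊕b24⊕b25⊕b26⊕b27⊕b28⊕b29⊕b30⊕b31 = 1⊕0⊕1⊕0⊕1⊕1⊕1⊕1⊕1⊕1⊕0⊕0⊕1⊕0⊕0⊕0 = 1
Syndrome (s16...s1) = 10111 → position 23.
Flip bit 23: corrected codeword = 0100000111011001010111011001000
Data bits at positions 3,5,6,7,9,10,11,12,13,14,15,17,18,19,20,21,22,23,24,25,26,27,28,29,30,31: 00001101100010111011001000

00001101100010111011001000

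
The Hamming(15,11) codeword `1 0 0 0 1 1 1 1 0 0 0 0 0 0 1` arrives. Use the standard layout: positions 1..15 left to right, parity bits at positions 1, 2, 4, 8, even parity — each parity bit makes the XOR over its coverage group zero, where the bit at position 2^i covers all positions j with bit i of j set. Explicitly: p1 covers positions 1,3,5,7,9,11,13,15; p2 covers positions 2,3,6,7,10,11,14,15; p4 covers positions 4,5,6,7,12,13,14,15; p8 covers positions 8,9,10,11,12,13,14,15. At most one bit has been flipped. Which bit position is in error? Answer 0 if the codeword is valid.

2

s1: b1⊕b3⊕b5⊕b7⊕b9⊕b11⊕b13⊕b15 = 1⊕0⊕1⊕1⊕0⊕0⊕0⊕1 = 0
s2: b2⊕b3⊕b6⊕b7⊕b10⊕b11⊕b14⊕b15 = 0⊕0⊕1⊕1⊕0⊕0⊕0⊕1 = 1
s4: b4⊕b5⊕b6⊕b7⊕b12⊕b13⊕b14⊕b15 = 0⊕1⊕1⊕1⊕0⊕0⊕0⊕1 = 0
s8: b8⊕b9⊕b10⊕b11⊕b12⊕b13⊕b14⊕b15 = 1⊕0⊕0⊕0⊕0⊕0⊕0⊕1 = 0
Syndrome (s8...s1) = 0010 → position 2.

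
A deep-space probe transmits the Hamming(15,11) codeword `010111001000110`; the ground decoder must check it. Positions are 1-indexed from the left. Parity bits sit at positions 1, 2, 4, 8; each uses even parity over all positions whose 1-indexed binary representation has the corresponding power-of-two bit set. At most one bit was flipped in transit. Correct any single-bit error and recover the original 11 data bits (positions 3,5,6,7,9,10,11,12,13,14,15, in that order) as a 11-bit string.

s1: b1⊕b3⊕b5⊕b7⊕b9⊕b11⊕b13⊕b15 = 0⊕0⊕1⊕0⊕1⊕0⊕1⊕0 = 1
s2: b2⊕b3⊕b6⊕b7⊕b10⊕b11⊕b14⊕b15 = 1⊕0⊕1⊕0⊕0⊕0⊕1⊕0 = 1
s4: b4⊕b5⊕b6⊕b7⊕b12⊕b13⊕b14⊕b15 = 1⊕1⊕1⊕0⊕0⊕1⊕1⊕0 = 1
s8: b8⊕b9⊕b10⊕b11⊕b12⊕b13⊕b14⊕b15 = 0⊕1⊕0⊕0⊕0⊕1⊕1⊕0 = 1
Syndrome (s8...s1) = 1111 → position 15.
Flip bit 15: corrected codeword = 010111001000111
Data bits at positions 3,5,6,7,9,10,11,12,13,14,15: 01101000111

01101000111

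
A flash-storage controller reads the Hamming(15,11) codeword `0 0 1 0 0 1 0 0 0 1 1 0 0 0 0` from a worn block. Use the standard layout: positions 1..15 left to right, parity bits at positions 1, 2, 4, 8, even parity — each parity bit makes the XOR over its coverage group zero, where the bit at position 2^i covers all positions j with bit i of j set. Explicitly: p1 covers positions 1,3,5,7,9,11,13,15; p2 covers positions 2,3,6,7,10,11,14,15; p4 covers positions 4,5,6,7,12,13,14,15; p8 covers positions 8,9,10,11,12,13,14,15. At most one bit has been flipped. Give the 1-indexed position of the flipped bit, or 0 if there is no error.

s1: b1⊕b3⊕b5⊕b7⊕b9⊕b11⊕b13⊕b15 = 0⊕1⊕0⊕0⊕0⊕1⊕0⊕0 = 0
s2: b2⊕b3⊕b6⊕b7⊕b10⊕b11⊕b14⊕b15 = 0⊕1⊕1⊕0⊕1⊕1⊕0⊕0 = 0
s4: b4⊕b5⊕b6⊕b7⊕b12⊕b13⊕b14⊕b15 = 0⊕0⊕1⊕0⊕0⊕0⊕0⊕0 = 1
s8: b8⊕b9⊕b10⊕b11⊕b12⊕b13⊕b14⊕b15 = 0⊕0⊕1⊕1⊕0⊕0⊕0⊕0 = 0
Syndrome (s8...s1) = 0100 → position 4.

4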